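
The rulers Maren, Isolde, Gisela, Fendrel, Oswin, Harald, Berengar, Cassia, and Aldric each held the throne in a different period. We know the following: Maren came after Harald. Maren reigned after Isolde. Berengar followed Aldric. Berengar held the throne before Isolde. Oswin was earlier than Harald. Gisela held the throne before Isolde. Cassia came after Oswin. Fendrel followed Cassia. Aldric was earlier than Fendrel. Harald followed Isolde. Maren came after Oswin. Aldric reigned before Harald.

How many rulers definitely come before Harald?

Directly stated before Harald: Aldric, Isolde, and Oswin.
Berengar reaches Harald via Berengar → Isolde → Harald.
Gisela reaches Harald via Gisela → Isolde → Harald.
No chain forces Fendrel (or any of the others) ahead of Harald.
That's Aldric, Berengar, Gisela, Isolde, and Oswin — 5 in all.

5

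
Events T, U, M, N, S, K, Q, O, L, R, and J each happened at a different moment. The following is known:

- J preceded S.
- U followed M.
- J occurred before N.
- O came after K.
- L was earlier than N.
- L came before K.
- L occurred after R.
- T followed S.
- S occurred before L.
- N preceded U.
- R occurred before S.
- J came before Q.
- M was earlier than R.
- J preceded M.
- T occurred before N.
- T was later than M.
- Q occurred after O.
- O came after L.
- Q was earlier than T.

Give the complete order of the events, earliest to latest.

J, M, R, S, L, K, O, Q, T, N, U

The constraints fix every adjacent pair, so only one ordering works:
J → M → R → S → L → K → O → Q → T → N → U.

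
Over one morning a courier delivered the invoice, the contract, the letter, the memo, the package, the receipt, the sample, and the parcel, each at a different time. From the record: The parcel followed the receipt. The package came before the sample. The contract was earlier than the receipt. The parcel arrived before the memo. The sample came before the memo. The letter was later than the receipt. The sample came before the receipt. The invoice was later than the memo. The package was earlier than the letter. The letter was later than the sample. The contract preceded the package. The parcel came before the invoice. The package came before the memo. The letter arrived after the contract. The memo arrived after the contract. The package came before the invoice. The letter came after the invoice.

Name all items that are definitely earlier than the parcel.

Directly stated before the parcel: the receipt.
The contract reaches the parcel via the contract → the receipt → the parcel.
The package reaches the parcel via the package → the sample → the receipt → the parcel.
The sample reaches the parcel via the sample → the receipt → the parcel.
No chain forces the memo (or any of the others) ahead of the parcel.

the contract, the package, the receipt, the sample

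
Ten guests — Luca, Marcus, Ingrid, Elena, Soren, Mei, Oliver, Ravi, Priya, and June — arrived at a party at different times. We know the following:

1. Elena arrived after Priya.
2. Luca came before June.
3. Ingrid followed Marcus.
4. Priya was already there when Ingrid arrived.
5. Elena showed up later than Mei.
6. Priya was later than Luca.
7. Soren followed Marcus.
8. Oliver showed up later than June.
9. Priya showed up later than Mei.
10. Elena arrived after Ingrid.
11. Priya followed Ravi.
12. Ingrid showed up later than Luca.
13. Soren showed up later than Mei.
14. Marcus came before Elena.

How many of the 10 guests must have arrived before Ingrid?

5

Directly stated before Ingrid: Luca, Marcus, and Priya.
Mei reaches Ingrid via Mei → Priya → Ingrid.
Ravi reaches Ingrid via Ravi → Priya → Ingrid.
That's Luca, Marcus, Mei, Priya, and Ravi — 5 in all.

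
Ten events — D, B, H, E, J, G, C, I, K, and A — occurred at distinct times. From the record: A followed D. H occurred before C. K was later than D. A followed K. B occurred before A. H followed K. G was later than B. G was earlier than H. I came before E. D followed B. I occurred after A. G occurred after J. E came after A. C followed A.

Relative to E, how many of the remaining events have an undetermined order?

4

Forced before E: A, B, D, I, and K.
That leaves C, G, H, and J with no forced order relative to E — 4.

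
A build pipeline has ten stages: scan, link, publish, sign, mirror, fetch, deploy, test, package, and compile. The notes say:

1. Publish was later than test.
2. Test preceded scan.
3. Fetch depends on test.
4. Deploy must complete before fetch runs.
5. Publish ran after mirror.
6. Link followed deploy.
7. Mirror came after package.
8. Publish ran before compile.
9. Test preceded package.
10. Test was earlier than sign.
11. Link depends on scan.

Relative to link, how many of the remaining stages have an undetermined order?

Forced before link: deploy, scan, and test.
That leaves compile, fetch, mirror, package, publish, and sign with no forced order relative to link — 6.

6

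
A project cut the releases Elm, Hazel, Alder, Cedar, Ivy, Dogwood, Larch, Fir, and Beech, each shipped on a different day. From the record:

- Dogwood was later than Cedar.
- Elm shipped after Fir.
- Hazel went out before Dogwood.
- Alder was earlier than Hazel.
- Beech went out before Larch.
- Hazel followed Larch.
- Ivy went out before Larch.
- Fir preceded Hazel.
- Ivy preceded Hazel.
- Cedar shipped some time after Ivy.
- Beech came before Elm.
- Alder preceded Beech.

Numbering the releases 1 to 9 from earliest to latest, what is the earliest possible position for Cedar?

2

Ivy must come before Cedar — 1 forced predecessor.
Nothing else is forced ahead of Cedar, so its earliest slot is position 1 + 1 = 2.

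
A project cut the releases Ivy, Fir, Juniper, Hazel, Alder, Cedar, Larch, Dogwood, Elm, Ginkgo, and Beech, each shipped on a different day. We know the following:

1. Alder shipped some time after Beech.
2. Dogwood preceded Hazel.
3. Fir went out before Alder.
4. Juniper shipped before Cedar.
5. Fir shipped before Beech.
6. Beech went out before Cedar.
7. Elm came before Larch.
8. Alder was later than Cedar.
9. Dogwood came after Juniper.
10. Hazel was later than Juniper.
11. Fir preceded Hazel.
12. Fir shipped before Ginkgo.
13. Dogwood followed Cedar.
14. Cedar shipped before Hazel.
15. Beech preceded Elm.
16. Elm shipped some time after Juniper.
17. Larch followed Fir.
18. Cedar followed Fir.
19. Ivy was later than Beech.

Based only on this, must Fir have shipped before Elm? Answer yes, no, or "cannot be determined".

Chain the constraints: Fir → Beech → Elm. Each link is directly stated, so Fir comes before Elm.

yes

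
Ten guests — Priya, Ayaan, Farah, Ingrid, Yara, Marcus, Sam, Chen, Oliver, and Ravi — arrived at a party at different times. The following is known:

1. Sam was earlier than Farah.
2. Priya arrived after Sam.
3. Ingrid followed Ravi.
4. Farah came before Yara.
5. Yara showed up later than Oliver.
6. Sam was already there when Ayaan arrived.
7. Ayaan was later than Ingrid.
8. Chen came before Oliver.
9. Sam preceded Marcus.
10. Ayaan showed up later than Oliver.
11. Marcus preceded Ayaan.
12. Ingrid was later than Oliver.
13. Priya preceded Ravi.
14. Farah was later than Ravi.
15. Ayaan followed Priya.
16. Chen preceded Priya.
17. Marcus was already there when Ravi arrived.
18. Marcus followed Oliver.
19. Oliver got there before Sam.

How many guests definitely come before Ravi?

Directly stated before Ravi: Marcus and Priya.
Chen reaches Ravi via Chen → Priya → Ravi.
Oliver reaches Ravi via Oliver → Marcus → Ravi.
Sam reaches Ravi via Sam → Marcus → Ravi.
That's Chen, Marcus, Oliver, Priya, and Sam — 5 in all.

5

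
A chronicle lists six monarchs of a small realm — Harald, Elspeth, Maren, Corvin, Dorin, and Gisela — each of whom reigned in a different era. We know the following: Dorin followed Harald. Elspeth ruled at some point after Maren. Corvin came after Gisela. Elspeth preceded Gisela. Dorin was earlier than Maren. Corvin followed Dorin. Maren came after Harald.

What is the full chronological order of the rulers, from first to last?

The constraints fix every adjacent pair, so only one ordering works:
Harald → Dorin → Maren → Elspeth → Gisela → Corvin.

Harald, Dorin, Maren, Elspeth, Gisela, Corvin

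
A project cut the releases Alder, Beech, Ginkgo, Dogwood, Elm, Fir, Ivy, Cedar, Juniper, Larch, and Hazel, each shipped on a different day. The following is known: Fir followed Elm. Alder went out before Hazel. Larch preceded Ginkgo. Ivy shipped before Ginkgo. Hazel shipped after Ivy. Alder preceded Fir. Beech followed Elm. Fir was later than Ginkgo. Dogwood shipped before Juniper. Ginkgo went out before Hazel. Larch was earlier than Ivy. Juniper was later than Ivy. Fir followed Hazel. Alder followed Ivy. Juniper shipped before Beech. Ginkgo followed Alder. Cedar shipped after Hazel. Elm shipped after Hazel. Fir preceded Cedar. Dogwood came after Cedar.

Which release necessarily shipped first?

Larch

Larch has a chain of constraints placing it before every other release, so Larch must be first.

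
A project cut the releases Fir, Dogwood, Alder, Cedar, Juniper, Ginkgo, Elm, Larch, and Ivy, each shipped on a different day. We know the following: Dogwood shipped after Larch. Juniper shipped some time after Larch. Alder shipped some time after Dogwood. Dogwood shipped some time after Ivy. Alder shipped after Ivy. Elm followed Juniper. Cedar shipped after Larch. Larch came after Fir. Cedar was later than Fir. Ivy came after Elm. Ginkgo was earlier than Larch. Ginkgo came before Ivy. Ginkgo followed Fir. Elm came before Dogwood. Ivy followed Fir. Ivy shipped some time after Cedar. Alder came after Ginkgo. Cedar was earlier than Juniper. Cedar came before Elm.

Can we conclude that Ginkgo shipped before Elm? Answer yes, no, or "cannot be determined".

Chain the constraints: Ginkgo → Larch → Juniper → Elm. Each link is directly stated, so Ginkgo comes before Elm.

yes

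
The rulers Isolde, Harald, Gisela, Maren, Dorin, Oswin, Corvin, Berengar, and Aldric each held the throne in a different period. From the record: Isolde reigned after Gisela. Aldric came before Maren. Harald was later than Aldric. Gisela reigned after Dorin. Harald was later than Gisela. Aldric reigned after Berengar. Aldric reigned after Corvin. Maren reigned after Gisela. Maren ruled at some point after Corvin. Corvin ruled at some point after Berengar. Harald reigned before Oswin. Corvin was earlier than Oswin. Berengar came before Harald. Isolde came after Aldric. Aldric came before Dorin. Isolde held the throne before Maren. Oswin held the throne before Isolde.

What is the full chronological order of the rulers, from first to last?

The constraints fix every adjacent pair, so only one ordering works:
Berengar → Corvin → Aldric → Dorin → Gisela → Harald → Oswin → Isolde → Maren.

Berengar, Corvin, Aldric, Dorin, Gisela, Harald, Oswin, Isolde, Maren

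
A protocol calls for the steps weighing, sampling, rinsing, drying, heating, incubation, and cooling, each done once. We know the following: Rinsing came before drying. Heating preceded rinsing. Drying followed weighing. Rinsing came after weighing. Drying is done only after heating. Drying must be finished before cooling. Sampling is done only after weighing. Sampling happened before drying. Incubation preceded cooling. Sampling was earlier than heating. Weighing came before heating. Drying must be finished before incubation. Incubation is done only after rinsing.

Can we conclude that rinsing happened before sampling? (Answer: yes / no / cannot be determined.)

no

Tracing the constraints gives sampling → heating → rinsing, so sampling must come before rinsing.
That means rinsing cannot be before sampling.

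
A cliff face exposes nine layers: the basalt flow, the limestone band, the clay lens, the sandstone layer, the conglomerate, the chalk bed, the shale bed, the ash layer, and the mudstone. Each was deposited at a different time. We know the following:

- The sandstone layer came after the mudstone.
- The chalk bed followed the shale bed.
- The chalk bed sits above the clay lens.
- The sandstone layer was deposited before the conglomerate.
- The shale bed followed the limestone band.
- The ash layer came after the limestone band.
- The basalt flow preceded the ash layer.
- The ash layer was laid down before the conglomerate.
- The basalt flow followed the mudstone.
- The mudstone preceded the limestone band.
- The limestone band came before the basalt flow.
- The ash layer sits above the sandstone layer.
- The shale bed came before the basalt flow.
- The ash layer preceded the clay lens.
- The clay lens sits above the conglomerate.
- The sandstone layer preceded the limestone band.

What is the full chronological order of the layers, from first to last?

The constraints fix every adjacent pair, so only one ordering works:
the mudstone → the sandstone layer → the limestone band → the shale bed → the basalt flow → the ash layer → the conglomerate → the clay lens → the chalk bed.

the mudstone, the sandstone layer, the limestone band, the shale bed, the basalt flow, the ash layer, the conglomerate, the clay lens, the chalk bed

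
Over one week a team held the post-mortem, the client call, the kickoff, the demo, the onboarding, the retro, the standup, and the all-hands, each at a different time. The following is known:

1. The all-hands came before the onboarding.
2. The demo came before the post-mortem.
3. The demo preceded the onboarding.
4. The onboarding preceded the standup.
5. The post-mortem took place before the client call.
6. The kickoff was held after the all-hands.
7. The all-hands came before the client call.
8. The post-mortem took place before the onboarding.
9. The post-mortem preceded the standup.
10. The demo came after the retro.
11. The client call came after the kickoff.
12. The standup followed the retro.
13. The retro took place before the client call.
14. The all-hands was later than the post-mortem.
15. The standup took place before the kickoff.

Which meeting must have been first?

The retro has a chain of constraints placing it before every other meeting, so the retro must be first.

the retro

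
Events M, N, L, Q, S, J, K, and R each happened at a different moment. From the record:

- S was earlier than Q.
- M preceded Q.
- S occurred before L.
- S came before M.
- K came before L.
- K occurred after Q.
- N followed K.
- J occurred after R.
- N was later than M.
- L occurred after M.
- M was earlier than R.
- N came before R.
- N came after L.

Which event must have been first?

S

S has a chain of constraints placing it before every other event, so S must be first.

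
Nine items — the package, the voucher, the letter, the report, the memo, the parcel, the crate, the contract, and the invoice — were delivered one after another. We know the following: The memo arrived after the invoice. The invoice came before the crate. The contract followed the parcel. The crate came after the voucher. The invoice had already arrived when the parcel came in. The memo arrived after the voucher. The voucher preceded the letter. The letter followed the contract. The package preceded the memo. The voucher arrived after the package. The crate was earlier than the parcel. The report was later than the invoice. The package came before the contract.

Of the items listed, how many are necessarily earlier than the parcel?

Directly stated before the parcel: the crate and the invoice.
The package reaches the parcel via the package → the voucher → the crate → the parcel.
The voucher reaches the parcel via the voucher → the crate → the parcel.
No chain forces the letter (or any of the others) ahead of the parcel.
That's the crate, the invoice, the package, and the voucher — 4 in all.

4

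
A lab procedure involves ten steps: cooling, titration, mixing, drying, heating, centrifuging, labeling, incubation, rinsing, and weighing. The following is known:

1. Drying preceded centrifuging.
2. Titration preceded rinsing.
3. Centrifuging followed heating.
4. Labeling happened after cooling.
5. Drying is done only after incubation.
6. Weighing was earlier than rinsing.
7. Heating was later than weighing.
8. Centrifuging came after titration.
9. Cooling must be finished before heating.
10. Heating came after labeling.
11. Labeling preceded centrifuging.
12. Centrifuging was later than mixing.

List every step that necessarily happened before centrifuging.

cooling, drying, heating, incubation, labeling, mixing, titration, weighing

Directly stated before centrifuging: drying, heating, labeling, mixing, and titration.
Cooling reaches centrifuging via cooling → heating → centrifuging.
Incubation reaches centrifuging via incubation → drying → centrifuging.
Weighing reaches centrifuging via weighing → heating → centrifuging.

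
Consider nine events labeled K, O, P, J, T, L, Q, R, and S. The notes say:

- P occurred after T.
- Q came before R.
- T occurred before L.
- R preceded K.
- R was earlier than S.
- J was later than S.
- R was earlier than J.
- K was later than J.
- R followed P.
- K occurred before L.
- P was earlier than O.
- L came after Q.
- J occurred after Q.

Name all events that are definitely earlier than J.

Directly stated before J: Q, R, and S.
P reaches J via P → R → J.
T reaches J via T → P → R → J.

P, Q, R, S, T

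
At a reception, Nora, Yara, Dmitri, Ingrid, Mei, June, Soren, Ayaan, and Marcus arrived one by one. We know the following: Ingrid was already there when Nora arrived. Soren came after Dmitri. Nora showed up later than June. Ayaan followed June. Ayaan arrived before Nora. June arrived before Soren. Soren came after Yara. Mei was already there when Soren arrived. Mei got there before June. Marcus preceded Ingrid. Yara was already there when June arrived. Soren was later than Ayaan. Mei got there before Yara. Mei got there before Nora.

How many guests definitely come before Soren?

Directly stated before Soren: Ayaan, Dmitri, June, Mei, and Yara.
No chain forces Ingrid (or any of the others) ahead of Soren.
That's Ayaan, Dmitri, June, Mei, and Yara — 5 in all.

5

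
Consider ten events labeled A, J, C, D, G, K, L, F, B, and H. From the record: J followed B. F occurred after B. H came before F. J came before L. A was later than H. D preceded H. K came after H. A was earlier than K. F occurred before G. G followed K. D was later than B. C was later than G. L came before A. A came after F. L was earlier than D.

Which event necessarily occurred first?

B

B has a chain of constraints placing it before every other event, so B must be first.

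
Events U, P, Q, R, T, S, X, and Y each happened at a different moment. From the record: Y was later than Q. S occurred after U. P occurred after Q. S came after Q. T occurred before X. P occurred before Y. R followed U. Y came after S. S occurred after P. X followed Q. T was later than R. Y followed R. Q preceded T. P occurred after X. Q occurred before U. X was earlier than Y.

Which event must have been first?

Q

Q has a chain of constraints placing it before every other event, so Q must be first.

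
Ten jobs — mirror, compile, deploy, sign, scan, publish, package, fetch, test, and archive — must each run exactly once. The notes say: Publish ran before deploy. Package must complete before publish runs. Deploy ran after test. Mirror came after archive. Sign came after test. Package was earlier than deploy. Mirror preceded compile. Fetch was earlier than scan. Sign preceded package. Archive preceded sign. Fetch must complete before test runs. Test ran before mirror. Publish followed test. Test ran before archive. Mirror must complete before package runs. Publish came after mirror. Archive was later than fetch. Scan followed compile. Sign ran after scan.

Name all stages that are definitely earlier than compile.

Directly stated before compile: mirror.
Archive reaches compile via archive → mirror → compile.
Fetch reaches compile via fetch → archive → mirror → compile.
Test reaches compile via test → mirror → compile.

archive, fetch, mirror, test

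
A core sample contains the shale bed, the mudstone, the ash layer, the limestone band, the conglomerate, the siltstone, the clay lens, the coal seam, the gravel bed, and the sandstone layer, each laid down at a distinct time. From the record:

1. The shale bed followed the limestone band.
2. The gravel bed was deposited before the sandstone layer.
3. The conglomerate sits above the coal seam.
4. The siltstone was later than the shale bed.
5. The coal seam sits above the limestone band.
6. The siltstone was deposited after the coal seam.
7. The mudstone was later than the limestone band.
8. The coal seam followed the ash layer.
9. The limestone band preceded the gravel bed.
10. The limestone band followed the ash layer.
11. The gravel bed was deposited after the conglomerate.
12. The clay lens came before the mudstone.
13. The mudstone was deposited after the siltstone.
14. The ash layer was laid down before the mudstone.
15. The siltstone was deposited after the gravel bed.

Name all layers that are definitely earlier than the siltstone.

the ash layer, the coal seam, the conglomerate, the gravel bed, the limestone band, the shale bed

Directly stated before the siltstone: the coal seam, the gravel bed, and the shale bed.
The ash layer reaches the siltstone via the ash layer → the coal seam → the siltstone.
The conglomerate reaches the siltstone via the conglomerate → the gravel bed → the siltstone.
The limestone band reaches the siltstone via the limestone band → the gravel bed → the siltstone.
No chain forces the sandstone layer (or any of the others) ahead of the siltstone.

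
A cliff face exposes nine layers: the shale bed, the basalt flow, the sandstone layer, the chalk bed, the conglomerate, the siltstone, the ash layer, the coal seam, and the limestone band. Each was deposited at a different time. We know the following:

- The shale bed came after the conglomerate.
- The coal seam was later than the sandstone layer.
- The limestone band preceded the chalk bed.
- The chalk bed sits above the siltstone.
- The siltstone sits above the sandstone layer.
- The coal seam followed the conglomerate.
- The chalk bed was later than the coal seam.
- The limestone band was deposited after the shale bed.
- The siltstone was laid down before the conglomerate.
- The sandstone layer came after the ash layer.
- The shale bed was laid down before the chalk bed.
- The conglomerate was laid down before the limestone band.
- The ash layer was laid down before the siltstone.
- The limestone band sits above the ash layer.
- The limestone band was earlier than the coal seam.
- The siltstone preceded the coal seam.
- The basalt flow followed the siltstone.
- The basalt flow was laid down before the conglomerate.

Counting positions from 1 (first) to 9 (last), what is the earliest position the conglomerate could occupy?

The ash layer, the basalt flow, the sandstone layer, and the siltstone must all come before the conglomerate — 4 forced predecessors.
Nothing else is forced ahead of the conglomerate, so its earliest slot is position 4 + 1 = 5.

5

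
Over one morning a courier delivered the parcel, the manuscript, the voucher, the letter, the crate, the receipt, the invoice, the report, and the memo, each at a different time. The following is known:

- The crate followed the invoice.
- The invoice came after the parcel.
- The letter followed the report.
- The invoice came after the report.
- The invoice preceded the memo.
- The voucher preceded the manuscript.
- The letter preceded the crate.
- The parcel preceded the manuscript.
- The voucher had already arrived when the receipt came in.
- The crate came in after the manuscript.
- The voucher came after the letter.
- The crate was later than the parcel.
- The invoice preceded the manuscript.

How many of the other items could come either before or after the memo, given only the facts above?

Forced before the memo: the invoice, the parcel, and the report.
That leaves the crate, the letter, the manuscript, the receipt, and the voucher with no forced order relative to the memo — 5.

5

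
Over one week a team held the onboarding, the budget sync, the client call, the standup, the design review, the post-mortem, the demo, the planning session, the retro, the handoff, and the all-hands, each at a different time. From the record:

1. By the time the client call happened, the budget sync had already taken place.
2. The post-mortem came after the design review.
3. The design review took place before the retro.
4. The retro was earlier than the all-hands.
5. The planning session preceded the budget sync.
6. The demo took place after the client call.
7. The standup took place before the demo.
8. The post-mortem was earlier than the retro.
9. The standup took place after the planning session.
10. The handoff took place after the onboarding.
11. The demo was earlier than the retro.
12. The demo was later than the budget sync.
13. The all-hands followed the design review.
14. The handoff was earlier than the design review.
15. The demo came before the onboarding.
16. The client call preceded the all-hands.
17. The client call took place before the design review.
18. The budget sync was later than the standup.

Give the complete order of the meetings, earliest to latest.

the planning session, the standup, the budget sync, the client call, the demo, the onboarding, the handoff, the design review, the post-mortem, the retro, the all-hands

The constraints fix every adjacent pair, so only one ordering works:
the planning session → the standup → the budget sync → the client call → the demo → the onboarding → the handoff → the design review → the post-mortem → the retro → the all-hands.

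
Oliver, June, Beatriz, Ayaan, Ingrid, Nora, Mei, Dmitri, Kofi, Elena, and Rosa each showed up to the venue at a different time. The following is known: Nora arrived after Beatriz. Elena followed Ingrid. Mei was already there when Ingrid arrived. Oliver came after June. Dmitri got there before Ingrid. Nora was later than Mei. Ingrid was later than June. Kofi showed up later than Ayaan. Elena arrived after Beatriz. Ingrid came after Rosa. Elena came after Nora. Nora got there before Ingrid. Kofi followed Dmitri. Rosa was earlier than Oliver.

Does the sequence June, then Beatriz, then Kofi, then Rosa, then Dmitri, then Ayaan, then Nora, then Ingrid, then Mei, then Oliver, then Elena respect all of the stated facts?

The constraints require Dmitri before Kofi, but in the proposed sequence Kofi appears ahead of Dmitri. That one violation is enough.

no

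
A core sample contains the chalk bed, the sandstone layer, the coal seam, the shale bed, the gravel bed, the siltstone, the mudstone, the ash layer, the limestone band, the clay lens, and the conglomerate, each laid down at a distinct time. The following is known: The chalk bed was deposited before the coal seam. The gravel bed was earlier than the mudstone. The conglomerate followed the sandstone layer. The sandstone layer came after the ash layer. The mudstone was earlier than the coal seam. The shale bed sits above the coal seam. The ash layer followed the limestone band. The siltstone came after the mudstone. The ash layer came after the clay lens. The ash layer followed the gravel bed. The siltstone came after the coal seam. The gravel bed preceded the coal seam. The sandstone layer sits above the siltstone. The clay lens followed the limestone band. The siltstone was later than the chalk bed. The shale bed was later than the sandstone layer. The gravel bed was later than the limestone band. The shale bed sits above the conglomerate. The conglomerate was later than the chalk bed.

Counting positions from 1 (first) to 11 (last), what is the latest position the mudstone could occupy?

The mudstone must come before the coal seam, the conglomerate, the sandstone layer, the shale bed, and the siltstone — 5 layers forced after it.
Everything else can be placed before the mudstone in some valid order, so the mudstone can sit as late as position 11 − 5 = 6.

6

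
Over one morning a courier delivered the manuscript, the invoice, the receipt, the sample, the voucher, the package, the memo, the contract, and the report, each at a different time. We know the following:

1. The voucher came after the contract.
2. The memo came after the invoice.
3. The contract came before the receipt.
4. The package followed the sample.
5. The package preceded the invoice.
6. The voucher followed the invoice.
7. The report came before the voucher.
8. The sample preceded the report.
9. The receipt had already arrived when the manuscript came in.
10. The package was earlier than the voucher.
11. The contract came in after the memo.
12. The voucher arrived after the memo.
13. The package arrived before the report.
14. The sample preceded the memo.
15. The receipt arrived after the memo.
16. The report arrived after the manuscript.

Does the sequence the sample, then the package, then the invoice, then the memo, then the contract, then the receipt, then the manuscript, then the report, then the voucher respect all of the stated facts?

yes

Check each stated constraint against the proposed order — e.g. the sample is ahead of the report; the package is ahead of the voucher. Every pair is in the required order; nothing is violated.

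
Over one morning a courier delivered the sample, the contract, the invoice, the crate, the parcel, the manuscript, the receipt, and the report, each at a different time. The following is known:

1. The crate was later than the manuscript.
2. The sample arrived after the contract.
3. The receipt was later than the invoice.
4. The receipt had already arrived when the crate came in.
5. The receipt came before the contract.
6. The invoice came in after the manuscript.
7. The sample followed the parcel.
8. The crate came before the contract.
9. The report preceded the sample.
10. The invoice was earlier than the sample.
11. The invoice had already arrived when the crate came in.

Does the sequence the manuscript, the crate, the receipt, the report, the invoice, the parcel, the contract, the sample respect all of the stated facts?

The constraints require the receipt before the crate, but in the proposed sequence the crate appears ahead of the receipt. That one violation is enough.

no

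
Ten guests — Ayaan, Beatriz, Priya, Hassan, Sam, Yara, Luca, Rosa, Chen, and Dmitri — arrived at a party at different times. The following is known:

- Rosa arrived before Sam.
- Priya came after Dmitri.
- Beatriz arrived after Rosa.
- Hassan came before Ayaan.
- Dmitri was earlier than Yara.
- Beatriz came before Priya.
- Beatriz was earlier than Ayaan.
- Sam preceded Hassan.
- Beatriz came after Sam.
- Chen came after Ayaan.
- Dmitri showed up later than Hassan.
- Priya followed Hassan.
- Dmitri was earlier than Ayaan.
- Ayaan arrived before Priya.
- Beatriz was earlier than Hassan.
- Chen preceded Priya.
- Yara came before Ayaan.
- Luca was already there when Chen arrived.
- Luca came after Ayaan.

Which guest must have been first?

Rosa

Rosa has a chain of constraints placing them before every other guest, so Rosa must be first.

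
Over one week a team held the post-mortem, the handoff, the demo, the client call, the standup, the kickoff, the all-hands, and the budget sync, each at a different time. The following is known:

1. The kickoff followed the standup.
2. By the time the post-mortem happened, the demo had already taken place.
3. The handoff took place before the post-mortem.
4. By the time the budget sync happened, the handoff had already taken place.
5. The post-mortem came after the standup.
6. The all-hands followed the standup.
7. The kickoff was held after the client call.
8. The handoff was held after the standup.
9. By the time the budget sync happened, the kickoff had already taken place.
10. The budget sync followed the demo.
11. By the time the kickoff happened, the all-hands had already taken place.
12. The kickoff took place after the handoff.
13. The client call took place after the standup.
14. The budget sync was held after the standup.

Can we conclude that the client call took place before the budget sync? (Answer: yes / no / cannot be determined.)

Chain the constraints: the client call → the kickoff → the budget sync. Each link is directly stated, so the client call comes before the budget sync.

yes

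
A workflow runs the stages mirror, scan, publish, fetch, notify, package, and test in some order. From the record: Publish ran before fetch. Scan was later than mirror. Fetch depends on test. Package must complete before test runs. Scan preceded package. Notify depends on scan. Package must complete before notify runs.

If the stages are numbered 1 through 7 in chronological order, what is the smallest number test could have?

Mirror, package, and scan must all come before test — 3 forced predecessors.
Nothing else is forced ahead of test, so its earliest slot is position 3 + 1 = 4.

4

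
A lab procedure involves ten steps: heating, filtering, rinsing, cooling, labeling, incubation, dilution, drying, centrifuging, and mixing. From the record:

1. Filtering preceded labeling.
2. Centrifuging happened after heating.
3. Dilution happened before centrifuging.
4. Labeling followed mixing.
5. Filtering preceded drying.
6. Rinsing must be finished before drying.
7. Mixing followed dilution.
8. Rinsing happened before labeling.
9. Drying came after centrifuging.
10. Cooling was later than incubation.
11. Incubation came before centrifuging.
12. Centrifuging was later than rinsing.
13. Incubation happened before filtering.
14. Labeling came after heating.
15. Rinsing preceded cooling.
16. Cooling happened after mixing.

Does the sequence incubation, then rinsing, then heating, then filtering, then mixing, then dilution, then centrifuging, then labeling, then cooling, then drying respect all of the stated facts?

no

The constraints require dilution before mixing, but in the proposed sequence mixing appears ahead of dilution. That one violation is enough.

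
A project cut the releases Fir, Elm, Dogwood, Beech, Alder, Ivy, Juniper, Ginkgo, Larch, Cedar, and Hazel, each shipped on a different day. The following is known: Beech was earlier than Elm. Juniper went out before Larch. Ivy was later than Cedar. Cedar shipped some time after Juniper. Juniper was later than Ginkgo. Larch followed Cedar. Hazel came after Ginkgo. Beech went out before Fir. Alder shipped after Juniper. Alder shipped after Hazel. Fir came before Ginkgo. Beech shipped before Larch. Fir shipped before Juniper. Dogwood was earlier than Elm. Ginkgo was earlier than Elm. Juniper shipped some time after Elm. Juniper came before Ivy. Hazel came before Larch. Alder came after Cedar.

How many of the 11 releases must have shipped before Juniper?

5

Directly stated before Juniper: Elm, Fir, and Ginkgo.
Beech reaches Juniper via Beech → Fir → Juniper.
Dogwood reaches Juniper via Dogwood → Elm → Juniper.
That's Beech, Dogwood, Elm, Fir, and Ginkgo — 5 in all.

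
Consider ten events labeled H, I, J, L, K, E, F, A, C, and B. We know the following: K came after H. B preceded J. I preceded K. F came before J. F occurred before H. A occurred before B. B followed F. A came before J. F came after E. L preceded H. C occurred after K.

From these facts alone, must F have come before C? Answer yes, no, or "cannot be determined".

Chain the constraints: F → H → K → C. Each link is directly stated, so F comes before C.

yes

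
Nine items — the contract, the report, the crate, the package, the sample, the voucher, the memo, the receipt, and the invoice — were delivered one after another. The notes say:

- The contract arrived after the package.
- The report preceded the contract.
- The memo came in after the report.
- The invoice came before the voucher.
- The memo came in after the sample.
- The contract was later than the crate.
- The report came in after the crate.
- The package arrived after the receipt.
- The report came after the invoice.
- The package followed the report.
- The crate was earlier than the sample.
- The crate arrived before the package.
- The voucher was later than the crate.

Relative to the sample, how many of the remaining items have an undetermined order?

Forced before the sample: the crate; forced after the sample: the memo.
That leaves the contract, the invoice, the package, the receipt, the report, and the voucher with no forced order relative to the sample — 6.

6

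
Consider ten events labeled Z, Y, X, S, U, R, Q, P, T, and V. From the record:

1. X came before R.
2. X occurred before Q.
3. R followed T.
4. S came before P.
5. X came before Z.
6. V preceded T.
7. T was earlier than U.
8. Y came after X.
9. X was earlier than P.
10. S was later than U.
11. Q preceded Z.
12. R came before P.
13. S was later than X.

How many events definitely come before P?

Directly stated before P: R, S, and X.
T reaches P via T → R → P.
U reaches P via U → S → P.
V reaches P via V → T → R → P.
No chain forces Z (or any of the others) ahead of P.
That's R, S, T, U, V, and X — 6 in all.

6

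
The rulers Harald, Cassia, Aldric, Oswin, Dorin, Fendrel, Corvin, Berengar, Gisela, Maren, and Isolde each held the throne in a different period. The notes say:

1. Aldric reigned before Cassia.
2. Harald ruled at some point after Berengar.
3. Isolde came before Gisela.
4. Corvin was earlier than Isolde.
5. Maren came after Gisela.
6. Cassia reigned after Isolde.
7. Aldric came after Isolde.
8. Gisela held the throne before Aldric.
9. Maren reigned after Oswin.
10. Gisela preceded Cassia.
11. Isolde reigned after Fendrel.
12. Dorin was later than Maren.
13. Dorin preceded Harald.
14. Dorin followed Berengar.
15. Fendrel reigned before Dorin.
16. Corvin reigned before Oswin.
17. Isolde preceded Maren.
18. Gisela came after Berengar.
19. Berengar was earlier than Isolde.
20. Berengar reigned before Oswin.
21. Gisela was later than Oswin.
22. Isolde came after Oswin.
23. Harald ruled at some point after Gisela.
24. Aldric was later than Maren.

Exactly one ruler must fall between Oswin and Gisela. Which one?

Isolde

Tracing the constraints gives Oswin → Isolde → Gisela, so Isolde sits after Oswin and before Gisela.
No other ruler is forced both after Oswin and before Gisela.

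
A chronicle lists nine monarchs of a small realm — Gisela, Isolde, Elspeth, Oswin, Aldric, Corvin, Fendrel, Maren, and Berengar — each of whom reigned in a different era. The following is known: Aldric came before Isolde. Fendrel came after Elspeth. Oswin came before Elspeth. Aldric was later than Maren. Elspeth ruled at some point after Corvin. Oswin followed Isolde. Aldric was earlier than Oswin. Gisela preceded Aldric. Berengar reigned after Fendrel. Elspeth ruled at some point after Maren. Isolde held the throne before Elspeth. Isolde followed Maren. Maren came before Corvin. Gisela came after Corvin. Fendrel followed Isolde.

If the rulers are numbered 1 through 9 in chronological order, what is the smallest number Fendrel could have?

8

Aldric, Corvin, Elspeth, Gisela, Isolde, Maren, and Oswin must all come before Fendrel — 7 forced predecessors.
Nothing else is forced ahead of Fendrel, so their earliest slot is position 7 + 1 = 8.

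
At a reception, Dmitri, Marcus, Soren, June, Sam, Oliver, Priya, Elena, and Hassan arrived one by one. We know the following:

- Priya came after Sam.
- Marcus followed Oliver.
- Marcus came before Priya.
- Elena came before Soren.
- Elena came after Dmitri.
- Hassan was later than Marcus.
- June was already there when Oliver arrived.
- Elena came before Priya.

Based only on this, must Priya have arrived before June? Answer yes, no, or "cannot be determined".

no

Tracing the constraints gives June → Oliver → Marcus → Priya, so June must come before Priya.
That means Priya cannot be before June.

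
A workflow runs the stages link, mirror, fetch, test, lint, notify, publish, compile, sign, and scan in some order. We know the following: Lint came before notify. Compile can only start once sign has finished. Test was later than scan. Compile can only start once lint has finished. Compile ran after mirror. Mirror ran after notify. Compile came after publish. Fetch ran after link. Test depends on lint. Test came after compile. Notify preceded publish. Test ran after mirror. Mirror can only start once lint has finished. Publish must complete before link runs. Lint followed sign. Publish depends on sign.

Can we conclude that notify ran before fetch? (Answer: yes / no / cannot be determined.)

yes

Chain the constraints: notify → publish → link → fetch. Each link is directly stated, so notify comes before fetch.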